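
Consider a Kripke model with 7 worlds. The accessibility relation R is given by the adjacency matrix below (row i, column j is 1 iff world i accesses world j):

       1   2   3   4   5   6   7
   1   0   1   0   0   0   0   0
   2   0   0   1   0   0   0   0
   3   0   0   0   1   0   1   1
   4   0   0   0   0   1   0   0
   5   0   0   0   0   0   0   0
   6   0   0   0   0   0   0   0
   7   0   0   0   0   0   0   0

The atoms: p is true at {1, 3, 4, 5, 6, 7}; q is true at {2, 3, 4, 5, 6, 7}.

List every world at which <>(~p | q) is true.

1: successors {2}; ~p | q there: 2:T. ✓
2: successors {3}; ~p | q there: 3:T. ✓
3: successors {4, 6, 7}; ~p | q there: 4:T, 6:T, 7:T. ✓
4: successors {5}; ~p | q there: 5:T. ✓
5: no successors, so <>(~p | q) fails. ✗
6: no successors, so <>(~p | q) fails. ✗
7: no successors, so <>(~p | q) fails. ✗

{1, 2, 3, 4}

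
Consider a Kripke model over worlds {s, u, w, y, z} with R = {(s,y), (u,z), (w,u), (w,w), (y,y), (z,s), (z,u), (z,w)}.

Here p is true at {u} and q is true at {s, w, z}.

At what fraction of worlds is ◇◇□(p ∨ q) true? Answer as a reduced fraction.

s: successors {y}; ◇□(p ∨ q) there: y:F. ✗
u: successors {z}; ◇□(p ∨ q) there: z:T. ✓
w: successors {u, w}; ◇□(p ∨ q) there: u:T, w:T. ✓
y: successors {y}; ◇□(p ∨ q) there: y:F. ✗
z: successors {s, u, w}; ◇□(p ∨ q) there: s:F, u:T, w:T. ✓
That's 3 of 5 worlds, so 3/5.

3/5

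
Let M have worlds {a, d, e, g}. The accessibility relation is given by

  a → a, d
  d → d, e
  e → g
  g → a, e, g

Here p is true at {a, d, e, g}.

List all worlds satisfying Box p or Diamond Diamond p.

a: Box p is T, Diamond Diamond p is T. ✓
d: Box p is T, Diamond Diamond p is T. ✓
e: Box p is T, Diamond Diamond p is T. ✓
g: Box p is T, Diamond Diamond p is T. ✓

{a, d, e, g}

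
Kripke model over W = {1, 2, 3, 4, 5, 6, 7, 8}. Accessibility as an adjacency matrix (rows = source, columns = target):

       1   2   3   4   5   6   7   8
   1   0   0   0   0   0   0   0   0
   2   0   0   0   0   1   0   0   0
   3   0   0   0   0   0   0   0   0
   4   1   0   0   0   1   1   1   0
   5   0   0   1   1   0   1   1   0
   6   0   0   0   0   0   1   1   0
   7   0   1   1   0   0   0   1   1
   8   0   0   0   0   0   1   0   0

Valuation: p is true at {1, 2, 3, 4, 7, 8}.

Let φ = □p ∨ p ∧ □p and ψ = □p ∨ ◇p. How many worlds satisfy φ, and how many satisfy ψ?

3 and 6

For □p ∨ p ∧ □p:
1: □p is T, p ∧ □p is T. ✓
2: □p is F, p ∧ □p is F. ✗
3: □p is T, p ∧ □p is T. ✓
4: □p is F, p ∧ □p is F. ✗
5: □p is F, p ∧ □p is F. ✗
6: □p is F, p ∧ □p is F. ✗
7: □p is T, p ∧ □p is T. ✓
8: □p is F, p ∧ □p is F. ✗
— 3 worlds.
For □p ∨ ◇p:
1: □p is T, ◇p is F. ✓
2: □p is F, ◇p is F. ✗
3: □p is T, ◇p is F. ✓
4: □p is F, ◇p is T. ✓
5: □p is F, ◇p is T. ✓
6: □p is F, ◇p is T. ✓
7: □p is T, ◇p is T. ✓
8: □p is F, ◇p is F. ✗
— 6 worlds.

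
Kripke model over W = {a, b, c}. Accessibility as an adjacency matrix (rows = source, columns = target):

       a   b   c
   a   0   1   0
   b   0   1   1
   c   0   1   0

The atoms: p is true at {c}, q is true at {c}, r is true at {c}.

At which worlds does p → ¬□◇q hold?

a: p is F, ¬□◇q is F. ✓
b: p is F, ¬□◇q is T. ✓
c: p is T, ¬□◇q is F. ✗

{a, b}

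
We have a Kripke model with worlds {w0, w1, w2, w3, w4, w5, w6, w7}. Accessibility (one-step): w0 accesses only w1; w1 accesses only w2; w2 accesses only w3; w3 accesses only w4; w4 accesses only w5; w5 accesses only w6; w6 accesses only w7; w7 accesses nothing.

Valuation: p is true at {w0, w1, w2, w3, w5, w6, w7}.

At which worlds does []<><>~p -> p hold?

{w0, w1, w2, w3, w4, w5, w6, w7}

w0: []<><>~p is F, p is T. ✓
w1: []<><>~p is T, p is T. ✓
w2: []<><>~p is F, p is T. ✓
w3: []<><>~p is F, p is T. ✓
w4: []<><>~p is F, p is F. ✓
w5: []<><>~p is F, p is T. ✓
w6: []<><>~p is F, p is T. ✓
w7: []<><>~p is T, p is T. ✓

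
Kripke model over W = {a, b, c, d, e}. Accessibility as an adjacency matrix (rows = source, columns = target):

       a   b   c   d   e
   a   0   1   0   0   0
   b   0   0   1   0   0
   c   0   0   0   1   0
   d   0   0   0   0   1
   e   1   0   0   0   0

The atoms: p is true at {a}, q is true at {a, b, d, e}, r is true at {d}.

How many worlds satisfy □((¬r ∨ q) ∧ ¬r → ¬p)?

4

a: successors {b}; (¬r ∨ q) ∧ ¬r → ¬p there: b:T. ✓
b: successors {c}; (¬r ∨ q) ∧ ¬r → ¬p there: c:T. ✓
c: successors {d}; (¬r ∨ q) ∧ ¬r → ¬p there: d:T. ✓
d: successors {e}; (¬r ∨ q) ∧ ¬r → ¬p there: e:T. ✓
e: successors {a}; (¬r ∨ q) ∧ ¬r → ¬p there: a:F. ✗
Satisfying worlds: {a, b, c, d}.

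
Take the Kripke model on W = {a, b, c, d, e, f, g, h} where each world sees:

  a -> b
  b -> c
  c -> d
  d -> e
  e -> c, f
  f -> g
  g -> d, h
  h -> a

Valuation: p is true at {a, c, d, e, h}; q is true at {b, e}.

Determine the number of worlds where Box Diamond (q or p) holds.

7

a: successors {b}; Diamond (q or p) there: b:T. ✓
b: successors {c}; Diamond (q or p) there: c:T. ✓
c: successors {d}; Diamond (q or p) there: d:T. ✓
d: successors {e}; Diamond (q or p) there: e:T. ✓
e: successors {c, f}; Diamond (q or p) there: c:T, f:F. ✗
f: successors {g}; Diamond (q or p) there: g:T. ✓
g: successors {d, h}; Diamond (q or p) there: d:T, h:T. ✓
h: successors {a}; Diamond (q or p) there: a:T. ✓
Satisfying worlds: {a, b, c, d, f, g, h}.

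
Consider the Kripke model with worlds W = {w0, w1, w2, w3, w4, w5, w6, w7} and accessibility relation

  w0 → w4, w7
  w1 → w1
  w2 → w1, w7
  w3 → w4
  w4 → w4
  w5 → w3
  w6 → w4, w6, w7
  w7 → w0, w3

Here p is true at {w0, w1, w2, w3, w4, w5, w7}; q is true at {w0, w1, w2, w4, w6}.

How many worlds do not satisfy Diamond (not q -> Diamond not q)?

w0: successors {w4, w7}; not q -> Diamond not q there: w4:T, w7:T. ✓
w1: successors {w1}; not q -> Diamond not q there: w1:T. ✓
w2: successors {w1, w7}; not q -> Diamond not q there: w1:T, w7:T. ✓
w3: successors {w4}; not q -> Diamond not q there: w4:T. ✓
w4: successors {w4}; not q -> Diamond not q there: w4:T. ✓
w5: successors {w3}; not q -> Diamond not q there: w3:F. ✗
w6: successors {w4, w6, w7}; not q -> Diamond not q there: w4:T, w6:T, w7:T. ✓
w7: successors {w0, w3}; not q -> Diamond not q there: w0:T, w3:F. ✓
Satisfying worlds: {w0, w1, w2, w3, w4, w6, w7}.
So Diamond (not q -> Diamond not q) fails at the other 1 world.

1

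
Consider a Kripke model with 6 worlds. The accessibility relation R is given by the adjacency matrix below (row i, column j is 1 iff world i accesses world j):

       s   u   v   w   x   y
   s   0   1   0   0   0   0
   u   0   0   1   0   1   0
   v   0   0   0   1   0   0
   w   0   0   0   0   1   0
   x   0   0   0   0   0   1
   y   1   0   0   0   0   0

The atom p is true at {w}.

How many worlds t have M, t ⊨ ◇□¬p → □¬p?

5

s: ◇□¬p is T, □¬p is T. ✓
u: ◇□¬p is T, □¬p is T. ✓
v: ◇□¬p is T, □¬p is F. ✗
w: ◇□¬p is T, □¬p is T. ✓
x: ◇□¬p is T, □¬p is T. ✓
y: ◇□¬p is T, □¬p is T. ✓
Satisfying worlds: {s, u, w, x, y}.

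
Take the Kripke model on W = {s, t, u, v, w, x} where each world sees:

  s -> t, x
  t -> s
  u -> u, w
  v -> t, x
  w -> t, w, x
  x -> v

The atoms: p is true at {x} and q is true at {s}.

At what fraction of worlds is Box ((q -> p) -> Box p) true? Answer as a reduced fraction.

s: successors {t, x}; (q -> p) -> Box p there: t:F, x:F. ✗
t: successors {s}; (q -> p) -> Box p there: s:T. ✓
u: successors {u, w}; (q -> p) -> Box p there: u:F, w:F. ✗
v: successors {t, x}; (q -> p) -> Box p there: t:F, x:F. ✗
w: successors {t, w, x}; (q -> p) -> Box p there: t:F, w:F, x:F. ✗
x: successors {v}; (q -> p) -> Box p there: v:F. ✗
That's 1 of 6 worlds, so 1/6.

1/6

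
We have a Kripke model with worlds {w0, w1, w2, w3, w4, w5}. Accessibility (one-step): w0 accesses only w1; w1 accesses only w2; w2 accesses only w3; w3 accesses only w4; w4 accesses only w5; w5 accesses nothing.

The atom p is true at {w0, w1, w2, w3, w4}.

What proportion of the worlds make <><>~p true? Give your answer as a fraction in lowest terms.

w0: successors {w1}; <>~p there: w1:F. ✗
w1: successors {w2}; <>~p there: w2:F. ✗
w2: successors {w3}; <>~p there: w3:F. ✗
w3: successors {w4}; <>~p there: w4:T. ✓
w4: successors {w5}; <>~p there: w5:F. ✗
w5: no successors, so <><>~p fails. ✗
That's 1 of 6 worlds, so 1/6.

1/6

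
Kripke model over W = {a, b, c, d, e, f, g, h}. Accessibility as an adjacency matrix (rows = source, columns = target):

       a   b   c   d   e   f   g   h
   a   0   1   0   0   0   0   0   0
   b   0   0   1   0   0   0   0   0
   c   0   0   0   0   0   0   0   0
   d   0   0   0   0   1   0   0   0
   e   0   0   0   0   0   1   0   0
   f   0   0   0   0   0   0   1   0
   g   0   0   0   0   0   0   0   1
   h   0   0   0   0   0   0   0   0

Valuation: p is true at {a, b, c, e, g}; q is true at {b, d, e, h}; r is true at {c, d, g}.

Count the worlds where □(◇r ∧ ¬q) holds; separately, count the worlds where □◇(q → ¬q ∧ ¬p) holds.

For □(◇r ∧ ¬q):
a: successors {b}; ◇r ∧ ¬q there: b:F. ✗
b: successors {c}; ◇r ∧ ¬q there: c:F. ✗
c: no successors, so □(◇r ∧ ¬q) holds vacuously. ✓
d: successors {e}; ◇r ∧ ¬q there: e:F. ✗
e: successors {f}; ◇r ∧ ¬q there: f:T. ✓
f: successors {g}; ◇r ∧ ¬q there: g:F. ✗
g: successors {h}; ◇r ∧ ¬q there: h:F. ✗
h: no successors, so □(◇r ∧ ¬q) holds vacuously. ✓
— 3 worlds.
For □◇(q → ¬q ∧ ¬p):
a: successors {b}; ◇(q → ¬q ∧ ¬p) there: b:T. ✓
b: successors {c}; ◇(q → ¬q ∧ ¬p) there: c:F. ✗
c: no successors, so □◇(q → ¬q ∧ ¬p) holds vacuously. ✓
d: successors {e}; ◇(q → ¬q ∧ ¬p) there: e:T. ✓
e: successors {f}; ◇(q → ¬q ∧ ¬p) there: f:T. ✓
f: successors {g}; ◇(q → ¬q ∧ ¬p) there: g:F. ✗
g: successors {h}; ◇(q → ¬q ∧ ¬p) there: h:F. ✗
h: no successors, so □◇(q → ¬q ∧ ¬p) holds vacuously. ✓
— 5 worlds.

3 and 5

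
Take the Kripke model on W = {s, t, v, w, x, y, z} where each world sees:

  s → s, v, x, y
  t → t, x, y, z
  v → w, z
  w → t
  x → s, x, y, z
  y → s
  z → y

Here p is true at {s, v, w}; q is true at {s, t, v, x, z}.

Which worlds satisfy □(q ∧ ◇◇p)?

{w, y}

s: successors {s, v, x, y}; q ∧ ◇◇p there: s:T, v:F, x:T, y:F. ✗
t: successors {t, x, y, z}; q ∧ ◇◇p there: t:T, x:T, y:F, z:T. ✗
v: successors {w, z}; q ∧ ◇◇p there: w:F, z:T. ✗
w: successors {t}; q ∧ ◇◇p there: t:T. ✓
x: successors {s, x, y, z}; q ∧ ◇◇p there: s:T, x:T, y:F, z:T. ✗
y: successors {s}; q ∧ ◇◇p there: s:T. ✓
z: successors {y}; q ∧ ◇◇p there: y:F. ✗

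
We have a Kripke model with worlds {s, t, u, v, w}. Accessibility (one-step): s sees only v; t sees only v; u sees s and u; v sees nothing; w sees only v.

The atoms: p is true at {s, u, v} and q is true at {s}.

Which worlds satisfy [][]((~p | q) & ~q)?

{s, t, v, w}

s: successors {v}; []((~p | q) & ~q) there: v:T. ✓
t: successors {v}; []((~p | q) & ~q) there: v:T. ✓
u: successors {s, u}; []((~p | q) & ~q) there: s:F, u:F. ✗
v: no successors, so [][]((~p | q) & ~q) holds vacuously. ✓
w: successors {v}; []((~p | q) & ~q) there: v:T. ✓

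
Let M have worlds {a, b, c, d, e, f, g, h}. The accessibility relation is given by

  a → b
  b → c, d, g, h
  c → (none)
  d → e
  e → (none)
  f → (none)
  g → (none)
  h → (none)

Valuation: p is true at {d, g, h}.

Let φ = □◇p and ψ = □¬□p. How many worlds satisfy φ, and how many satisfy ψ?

6 and 6

For □◇p:
a: successors {b}; ◇p there: b:T. ✓
b: successors {c, d, g, h}; ◇p there: c:F, d:F, g:F, h:F. ✗
c: no successors, so □◇p holds vacuously. ✓
d: successors {e}; ◇p there: e:F. ✗
e: no successors, so □◇p holds vacuously. ✓
f: no successors, so □◇p holds vacuously. ✓
g: no successors, so □◇p holds vacuously. ✓
h: no successors, so □◇p holds vacuously. ✓
— 6 worlds.
For □¬□p:
a: successors {b}; ¬□p there: b:T. ✓
b: successors {c, d, g, h}; ¬□p there: c:F, d:T, g:F, h:F. ✗
c: no successors, so □¬□p holds vacuously. ✓
d: successors {e}; ¬□p there: e:F. ✗
e: no successors, so □¬□p holds vacuously. ✓
f: no successors, so □¬□p holds vacuously. ✓
g: no successors, so □¬□p holds vacuously. ✓
h: no successors, so □¬□p holds vacuously. ✓
— 6 worlds.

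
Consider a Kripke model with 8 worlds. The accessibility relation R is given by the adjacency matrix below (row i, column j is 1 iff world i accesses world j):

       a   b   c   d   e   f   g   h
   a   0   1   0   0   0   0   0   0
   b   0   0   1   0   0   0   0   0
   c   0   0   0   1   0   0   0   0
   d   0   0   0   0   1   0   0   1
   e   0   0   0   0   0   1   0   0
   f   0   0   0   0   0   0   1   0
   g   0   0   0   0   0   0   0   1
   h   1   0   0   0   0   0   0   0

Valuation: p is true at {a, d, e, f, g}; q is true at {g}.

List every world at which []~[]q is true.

{a, b, c, d, f, g, h}

a: successors {b}; ~[]q there: b:T. ✓
b: successors {c}; ~[]q there: c:T. ✓
c: successors {d}; ~[]q there: d:T. ✓
d: successors {e, h}; ~[]q there: e:T, h:T. ✓
e: successors {f}; ~[]q there: f:F. ✗
f: successors {g}; ~[]q there: g:T. ✓
g: successors {h}; ~[]q there: h:T. ✓
h: successors {a}; ~[]q there: a:T. ✓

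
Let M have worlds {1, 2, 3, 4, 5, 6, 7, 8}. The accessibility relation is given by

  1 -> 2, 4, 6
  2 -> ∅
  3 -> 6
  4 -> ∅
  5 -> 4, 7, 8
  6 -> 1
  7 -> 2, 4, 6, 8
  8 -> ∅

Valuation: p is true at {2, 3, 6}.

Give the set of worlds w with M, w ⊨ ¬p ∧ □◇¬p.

{4, 8}

1: ¬p is T, □◇¬p is F. ✗
2: ¬p is F, □◇¬p is T. ✗
3: ¬p is F, □◇¬p is T. ✗
4: ¬p is T, □◇¬p is T. ✓
5: ¬p is T, □◇¬p is F. ✗
6: ¬p is F, □◇¬p is T. ✗
7: ¬p is T, □◇¬p is F. ✗
8: ¬p is T, □◇¬p is T. ✓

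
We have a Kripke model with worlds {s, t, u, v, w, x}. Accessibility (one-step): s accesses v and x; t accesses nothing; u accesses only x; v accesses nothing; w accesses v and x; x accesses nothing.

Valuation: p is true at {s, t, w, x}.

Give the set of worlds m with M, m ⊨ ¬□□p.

s: □□p is T. ✗
t: □□p is T. ✗
u: □□p is T. ✗
v: □□p is T. ✗
w: □□p is T. ✗
x: □□p is T. ✗

∅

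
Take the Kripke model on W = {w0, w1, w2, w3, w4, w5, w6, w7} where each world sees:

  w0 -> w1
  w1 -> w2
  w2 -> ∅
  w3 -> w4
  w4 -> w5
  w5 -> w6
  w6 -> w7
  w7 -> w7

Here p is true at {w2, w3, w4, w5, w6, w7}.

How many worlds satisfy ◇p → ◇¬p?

w0: ◇p is F, ◇¬p is T. ✓
w1: ◇p is T, ◇¬p is F. ✗
w2: ◇p is F, ◇¬p is F. ✓
w3: ◇p is T, ◇¬p is F. ✗
w4: ◇p is T, ◇¬p is F. ✗
w5: ◇p is T, ◇¬p is F. ✗
w6: ◇p is T, ◇¬p is F. ✗
w7: ◇p is T, ◇¬p is F. ✗
Satisfying worlds: {w0, w2}.

2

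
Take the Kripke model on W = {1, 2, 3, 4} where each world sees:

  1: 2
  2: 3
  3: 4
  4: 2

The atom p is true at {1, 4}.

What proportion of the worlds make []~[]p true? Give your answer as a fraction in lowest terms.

1: successors {2}; ~[]p there: 2:T. ✓
2: successors {3}; ~[]p there: 3:F. ✗
3: successors {4}; ~[]p there: 4:T. ✓
4: successors {2}; ~[]p there: 2:T. ✓
That's 3 of 4 worlds, so 3/4.

3/4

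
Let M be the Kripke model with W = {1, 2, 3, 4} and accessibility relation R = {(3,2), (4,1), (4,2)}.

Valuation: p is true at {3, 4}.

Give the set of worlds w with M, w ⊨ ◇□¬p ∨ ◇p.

{3, 4}

1: ◇□¬p is F, ◇p is F. ✗
2: ◇□¬p is F, ◇p is F. ✗
3: ◇□¬p is T, ◇p is F. ✓
4: ◇□¬p is T, ◇p is F. ✓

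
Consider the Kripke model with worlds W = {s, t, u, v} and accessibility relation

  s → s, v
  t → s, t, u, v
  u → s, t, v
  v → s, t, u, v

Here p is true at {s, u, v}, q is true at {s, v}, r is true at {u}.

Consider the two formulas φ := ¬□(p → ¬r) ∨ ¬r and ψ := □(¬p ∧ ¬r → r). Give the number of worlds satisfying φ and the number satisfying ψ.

3 and 1

For ¬□(p → ¬r) ∨ ¬r:
s: ¬□(p → ¬r) is F, ¬r is T. ✓
t: ¬□(p → ¬r) is T, ¬r is T. ✓
u: ¬□(p → ¬r) is F, ¬r is F. ✗
v: ¬□(p → ¬r) is T, ¬r is T. ✓
— 3 worlds.
For □(¬p ∧ ¬r → r):
s: successors {s, v}; ¬p ∧ ¬r → r there: s:T, v:T. ✓
t: successors {s, t, u, v}; ¬p ∧ ¬r → r there: s:T, t:F, u:T, v:T. ✗
u: successors {s, t, v}; ¬p ∧ ¬r → r there: s:T, t:F, v:T. ✗
v: successors {s, t, u, v}; ¬p ∧ ¬r → r there: s:T, t:F, u:T, v:T. ✗
— 1 world.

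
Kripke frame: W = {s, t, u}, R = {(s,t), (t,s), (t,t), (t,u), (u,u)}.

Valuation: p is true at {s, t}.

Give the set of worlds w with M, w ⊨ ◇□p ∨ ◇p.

s: ◇□p is F, ◇p is T. ✓
t: ◇□p is T, ◇p is T. ✓
u: ◇□p is F, ◇p is F. ✗

{s, t}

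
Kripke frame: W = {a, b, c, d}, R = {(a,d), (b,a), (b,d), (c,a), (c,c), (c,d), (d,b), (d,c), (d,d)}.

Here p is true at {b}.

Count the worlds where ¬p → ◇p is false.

2

a: ¬p is T, ◇p is F. ✗
b: ¬p is F, ◇p is F. ✓
c: ¬p is T, ◇p is F. ✗
d: ¬p is T, ◇p is T. ✓
Satisfying worlds: {b, d}.
So ¬p → ◇p fails at the other 2 worlds.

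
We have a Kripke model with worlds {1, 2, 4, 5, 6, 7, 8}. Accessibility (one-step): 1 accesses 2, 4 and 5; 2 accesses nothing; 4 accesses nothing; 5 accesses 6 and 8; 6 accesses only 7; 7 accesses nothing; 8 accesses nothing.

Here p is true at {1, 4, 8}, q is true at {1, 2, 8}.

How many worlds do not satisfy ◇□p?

1: successors {2, 4, 5}; □p there: 2:T, 4:T, 5:F. ✓
2: no successors, so ◇□p fails. ✗
4: no successors, so ◇□p fails. ✗
5: successors {6, 8}; □p there: 6:F, 8:T. ✓
6: successors {7}; □p there: 7:T. ✓
7: no successors, so ◇□p fails. ✗
8: no successors, so ◇□p fails. ✗
Satisfying worlds: {1, 5, 6}.
So ◇□p fails at the other 4 worlds.

4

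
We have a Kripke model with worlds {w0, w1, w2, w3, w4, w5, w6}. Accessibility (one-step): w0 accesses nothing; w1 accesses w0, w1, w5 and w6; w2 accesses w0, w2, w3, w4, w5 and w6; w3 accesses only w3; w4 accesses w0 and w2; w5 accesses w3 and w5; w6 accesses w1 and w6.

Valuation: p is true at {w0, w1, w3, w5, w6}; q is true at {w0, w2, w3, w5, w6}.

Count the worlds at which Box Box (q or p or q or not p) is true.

w0: no successors, so Box Box (q or p or q or not p) holds vacuously. ✓
w1: successors {w0, w1, w5, w6}; Box (q or p or q or not p) there: w0:T, w1:T, w5:T, w6:T. ✓
w2: successors {w0, w2, w3, w4, w5, w6}; Box (q or p or q or not p) there: w0:T, w2:T, w3:T, w4:T, w5:T, w6:T. ✓
w3: successors {w3}; Box (q or p or q or not p) there: w3:T. ✓
w4: successors {w0, w2}; Box (q or p or q or not p) there: w0:T, w2:T. ✓
w5: successors {w3, w5}; Box (q or p or q or not p) there: w3:T, w5:T. ✓
w6: successors {w1, w6}; Box (q or p or q or not p) there: w1:T, w6:T. ✓
Satisfying worlds: {w0, w1, w2, w3, w4, w5, w6}.

7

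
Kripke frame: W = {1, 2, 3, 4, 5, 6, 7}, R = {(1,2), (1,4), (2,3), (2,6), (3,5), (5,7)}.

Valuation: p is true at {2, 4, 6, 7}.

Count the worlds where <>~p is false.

1: successors {2, 4}; ~p there: 2:F, 4:F. ✗
2: successors {3, 6}; ~p there: 3:T, 6:F. ✓
3: successors {5}; ~p there: 5:T. ✓
4: no successors, so <>~p fails. ✗
5: successors {7}; ~p there: 7:F. ✗
6: no successors, so <>~p fails. ✗
7: no successors, so <>~p fails. ✗
Satisfying worlds: {2, 3}.
So <>~p fails at the other 5 worlds.

5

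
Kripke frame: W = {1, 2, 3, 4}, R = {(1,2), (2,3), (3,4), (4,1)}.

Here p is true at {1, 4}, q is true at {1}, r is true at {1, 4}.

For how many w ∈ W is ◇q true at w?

1: successors {2}; q there: 2:F. ✗
2: successors {3}; q there: 3:F. ✗
3: successors {4}; q there: 4:F. ✗
4: successors {1}; q there: 1:T. ✓
Satisfying worlds: {4}.

1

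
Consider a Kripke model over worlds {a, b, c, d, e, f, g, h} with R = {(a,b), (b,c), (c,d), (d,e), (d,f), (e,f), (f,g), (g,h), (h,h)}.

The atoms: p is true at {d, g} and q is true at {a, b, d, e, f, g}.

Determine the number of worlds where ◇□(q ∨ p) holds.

a: successors {b}; □(q ∨ p) there: b:F. ✗
b: successors {c}; □(q ∨ p) there: c:T. ✓
c: successors {d}; □(q ∨ p) there: d:T. ✓
d: successors {e, f}; □(q ∨ p) there: e:T, f:T. ✓
e: successors {f}; □(q ∨ p) there: f:T. ✓
f: successors {g}; □(q ∨ p) there: g:F. ✗
g: successors {h}; □(q ∨ p) there: h:F. ✗
h: successors {h}; □(q ∨ p) there: h:F. ✗
Satisfying worlds: {b, c, d, e}.

4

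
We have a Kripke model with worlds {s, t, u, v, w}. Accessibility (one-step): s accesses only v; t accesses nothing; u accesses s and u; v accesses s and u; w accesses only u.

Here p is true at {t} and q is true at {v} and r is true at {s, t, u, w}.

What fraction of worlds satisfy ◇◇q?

s: successors {v}; ◇q there: v:F. ✗
t: no successors, so ◇◇q fails. ✗
u: successors {s, u}; ◇q there: s:T, u:F. ✓
v: successors {s, u}; ◇q there: s:T, u:F. ✓
w: successors {u}; ◇q there: u:F. ✗
That's 2 of 5 worlds, so 2/5.

2/5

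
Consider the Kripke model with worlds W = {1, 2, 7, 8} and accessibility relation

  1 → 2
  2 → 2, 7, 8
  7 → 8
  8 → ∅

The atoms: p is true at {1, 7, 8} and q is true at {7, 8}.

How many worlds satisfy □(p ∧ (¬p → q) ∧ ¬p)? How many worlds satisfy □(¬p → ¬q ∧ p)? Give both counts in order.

For □(p ∧ (¬p → q) ∧ ¬p):
1: successors {2}; p ∧ (¬p → q) ∧ ¬p there: 2:F. ✗
2: successors {2, 7, 8}; p ∧ (¬p → q) ∧ ¬p there: 2:F, 7:F, 8:F. ✗
7: successors {8}; p ∧ (¬p → q) ∧ ¬p there: 8:F. ✗
8: no successors, so □(p ∧ (¬p → q) ∧ ¬p) holds vacuously. ✓
— 1 world.
For □(¬p → ¬q ∧ p):
1: successors {2}; ¬p → ¬q ∧ p there: 2:F. ✗
2: successors {2, 7, 8}; ¬p → ¬q ∧ p there: 2:F, 7:T, 8:T. ✗
7: successors {8}; ¬p → ¬q ∧ p there: 8:T. ✓
8: no successors, so □(¬p → ¬q ∧ p) holds vacuously. ✓
— 2 worlds.

1 and 2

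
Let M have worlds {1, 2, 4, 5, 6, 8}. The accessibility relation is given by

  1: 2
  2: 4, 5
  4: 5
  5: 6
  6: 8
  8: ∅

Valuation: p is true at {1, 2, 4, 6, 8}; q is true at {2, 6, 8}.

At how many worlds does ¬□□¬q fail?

3

1: □□¬q is T. ✗
2: □□¬q is F. ✓
4: □□¬q is F. ✓
5: □□¬q is F. ✓
6: □□¬q is T. ✗
8: □□¬q is T. ✗
Satisfying worlds: {2, 4, 5}.
So ¬□□¬q fails at the other 3 worlds.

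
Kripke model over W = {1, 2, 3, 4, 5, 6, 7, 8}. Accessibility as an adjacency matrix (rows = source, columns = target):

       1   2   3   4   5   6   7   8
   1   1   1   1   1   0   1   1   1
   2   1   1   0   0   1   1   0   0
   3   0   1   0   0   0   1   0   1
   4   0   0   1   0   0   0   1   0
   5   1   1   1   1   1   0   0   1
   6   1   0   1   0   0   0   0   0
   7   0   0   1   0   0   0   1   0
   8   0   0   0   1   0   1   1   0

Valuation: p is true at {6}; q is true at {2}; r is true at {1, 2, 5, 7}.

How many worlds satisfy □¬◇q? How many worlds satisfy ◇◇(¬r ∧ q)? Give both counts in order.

1 and 0

For □¬◇q:
1: successors {1, 2, 3, 4, 6, 7, 8}; ¬◇q there: 1:F, 2:F, 3:F, 4:T, 6:T, 7:T, 8:T. ✗
2: successors {1, 2, 5, 6}; ¬◇q there: 1:F, 2:F, 5:F, 6:T. ✗
3: successors {2, 6, 8}; ¬◇q there: 2:F, 6:T, 8:T. ✗
4: successors {3, 7}; ¬◇q there: 3:F, 7:T. ✗
5: successors {1, 2, 3, 4, 5, 8}; ¬◇q there: 1:F, 2:F, 3:F, 4:T, 5:F, 8:T. ✗
6: successors {1, 3}; ¬◇q there: 1:F, 3:F. ✗
7: successors {3, 7}; ¬◇q there: 3:F, 7:T. ✗
8: successors {4, 6, 7}; ¬◇q there: 4:T, 6:T, 7:T. ✓
— 1 world.
For ◇◇(¬r ∧ q):
1: successors {1, 2, 3, 4, 6, 7, 8}; ◇(¬r ∧ q) there: 1:F, 2:F, 3:F, 4:F, 6:F, 7:F, 8:F. ✗
2: successors {1, 2, 5, 6}; ◇(¬r ∧ q) there: 1:F, 2:F, 5:F, 6:F. ✗
3: successors {2, 6, 8}; ◇(¬r ∧ q) there: 2:F, 6:F, 8:F. ✗
4: successors {3, 7}; ◇(¬r ∧ q) there: 3:F, 7:F. ✗
5: successors {1, 2, 3, 4, 5, 8}; ◇(¬r ∧ q) there: 1:F, 2:F, 3:F, 4:F, 5:F, 8:F. ✗
6: successors {1, 3}; ◇(¬r ∧ q) there: 1:F, 3:F. ✗
7: successors {3, 7}; ◇(¬r ∧ q) there: 3:F, 7:F. ✗
8: successors {4, 6, 7}; ◇(¬r ∧ q) there: 4:F, 6:F, 7:F. ✗
— 0 worlds.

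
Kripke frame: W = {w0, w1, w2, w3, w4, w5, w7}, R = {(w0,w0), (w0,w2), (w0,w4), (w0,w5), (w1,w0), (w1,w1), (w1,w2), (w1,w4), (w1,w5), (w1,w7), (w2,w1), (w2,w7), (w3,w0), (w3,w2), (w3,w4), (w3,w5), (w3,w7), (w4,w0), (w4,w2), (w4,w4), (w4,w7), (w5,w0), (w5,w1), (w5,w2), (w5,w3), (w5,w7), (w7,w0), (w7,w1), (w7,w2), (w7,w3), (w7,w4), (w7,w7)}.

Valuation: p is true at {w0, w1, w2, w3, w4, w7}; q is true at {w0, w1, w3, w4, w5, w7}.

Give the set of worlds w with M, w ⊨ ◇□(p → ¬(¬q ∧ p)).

w0: successors {w0, w2, w4, w5}; □(p → ¬(¬q ∧ p)) there: w0:F, w2:T, w4:F, w5:F. ✓
w1: successors {w0, w1, w2, w4, w5, w7}; □(p → ¬(¬q ∧ p)) there: w0:F, w1:F, w2:T, w4:F, w5:F, w7:F. ✓
w2: successors {w1, w7}; □(p → ¬(¬q ∧ p)) there: w1:F, w7:F. ✗
w3: successors {w0, w2, w4, w5, w7}; □(p → ¬(¬q ∧ p)) there: w0:F, w2:T, w4:F, w5:F, w7:F. ✓
w4: successors {w0, w2, w4, w7}; □(p → ¬(¬q ∧ p)) there: w0:F, w2:T, w4:F, w7:F. ✓
w5: successors {w0, w1, w2, w3, w7}; □(p → ¬(¬q ∧ p)) there: w0:F, w1:F, w2:T, w3:F, w7:F. ✓
w7: successors {w0, w1, w2, w3, w4, w7}; □(p → ¬(¬q ∧ p)) there: w0:F, w1:F, w2:T, w3:F, w4:F, w7:F. ✓

{w0, w1, w3, w4, w5, w7}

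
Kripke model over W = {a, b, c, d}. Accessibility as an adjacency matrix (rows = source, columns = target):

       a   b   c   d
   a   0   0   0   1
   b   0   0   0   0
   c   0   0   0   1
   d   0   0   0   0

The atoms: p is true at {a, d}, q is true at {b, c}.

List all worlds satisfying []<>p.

a: successors {d}; <>p there: d:F. ✗
b: no successors, so []<>p holds vacuously. ✓
c: successors {d}; <>p there: d:F. ✗
d: no successors, so []<>p holds vacuously. ✓

{b, d}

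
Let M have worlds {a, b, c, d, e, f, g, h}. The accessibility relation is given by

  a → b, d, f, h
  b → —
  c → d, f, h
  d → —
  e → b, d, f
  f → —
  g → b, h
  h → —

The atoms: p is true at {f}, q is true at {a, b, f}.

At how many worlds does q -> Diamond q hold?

6

a: q is T, Diamond q is T. ✓
b: q is T, Diamond q is F. ✗
c: q is F, Diamond q is T. ✓
d: q is F, Diamond q is F. ✓
e: q is F, Diamond q is T. ✓
f: q is T, Diamond q is F. ✗
g: q is F, Diamond q is T. ✓
h: q is F, Diamond q is F. ✓
Satisfying worlds: {a, c, d, e, g, h}.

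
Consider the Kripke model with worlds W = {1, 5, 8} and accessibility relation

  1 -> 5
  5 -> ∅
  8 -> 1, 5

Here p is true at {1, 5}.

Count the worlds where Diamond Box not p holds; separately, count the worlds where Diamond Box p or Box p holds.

For Diamond Box not p:
1: successors {5}; Box not p there: 5:T. ✓
5: no successors, so Diamond Box not p fails. ✗
8: successors {1, 5}; Box not p there: 1:F, 5:T. ✓
— 2 worlds.
For Diamond Box p or Box p:
1: Diamond Box p is T, Box p is T. ✓
5: Diamond Box p is F, Box p is T. ✓
8: Diamond Box p is T, Box p is T. ✓
— 3 worlds.

2 and 3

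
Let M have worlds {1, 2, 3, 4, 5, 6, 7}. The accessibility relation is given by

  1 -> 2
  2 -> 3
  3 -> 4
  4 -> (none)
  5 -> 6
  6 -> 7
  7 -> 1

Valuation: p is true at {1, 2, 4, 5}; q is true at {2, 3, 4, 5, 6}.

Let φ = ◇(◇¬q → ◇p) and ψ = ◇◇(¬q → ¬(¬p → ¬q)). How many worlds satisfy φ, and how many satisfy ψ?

For ◇(◇¬q → ◇p):
1: successors {2}; ◇¬q → ◇p there: 2:T. ✓
2: successors {3}; ◇¬q → ◇p there: 3:T. ✓
3: successors {4}; ◇¬q → ◇p there: 4:T. ✓
4: no successors, so ◇(◇¬q → ◇p) fails. ✗
5: successors {6}; ◇¬q → ◇p there: 6:F. ✗
6: successors {7}; ◇¬q → ◇p there: 7:T. ✓
7: successors {1}; ◇¬q → ◇p there: 1:T. ✓
— 5 worlds.
For ◇◇(¬q → ¬(¬p → ¬q)):
1: successors {2}; ◇(¬q → ¬(¬p → ¬q)) there: 2:T. ✓
2: successors {3}; ◇(¬q → ¬(¬p → ¬q)) there: 3:T. ✓
3: successors {4}; ◇(¬q → ¬(¬p → ¬q)) there: 4:F. ✗
4: no successors, so ◇◇(¬q → ¬(¬p → ¬q)) fails. ✗
5: successors {6}; ◇(¬q → ¬(¬p → ¬q)) there: 6:F. ✗
6: successors {7}; ◇(¬q → ¬(¬p → ¬q)) there: 7:F. ✗
7: successors {1}; ◇(¬q → ¬(¬p → ¬q)) there: 1:T. ✓
— 3 worlds.

5 and 3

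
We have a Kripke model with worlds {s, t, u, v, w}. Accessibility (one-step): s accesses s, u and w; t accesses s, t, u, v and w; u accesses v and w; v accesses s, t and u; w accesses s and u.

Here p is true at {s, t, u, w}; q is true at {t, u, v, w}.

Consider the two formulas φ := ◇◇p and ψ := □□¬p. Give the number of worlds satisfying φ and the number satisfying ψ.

5 and 0

For ◇◇p:
s: successors {s, u, w}; ◇p there: s:T, u:T, w:T. ✓
t: successors {s, t, u, v, w}; ◇p there: s:T, t:T, u:T, v:T, w:T. ✓
u: successors {v, w}; ◇p there: v:T, w:T. ✓
v: successors {s, t, u}; ◇p there: s:T, t:T, u:T. ✓
w: successors {s, u}; ◇p there: s:T, u:T. ✓
— 5 worlds.
For □□¬p:
s: successors {s, u, w}; □¬p there: s:F, u:F, w:F. ✗
t: successors {s, t, u, v, w}; □¬p there: s:F, t:F, u:F, v:F, w:F. ✗
u: successors {v, w}; □¬p there: v:F, w:F. ✗
v: successors {s, t, u}; □¬p there: s:F, t:F, u:F. ✗
w: successors {s, u}; □¬p there: s:F, u:F. ✗
— 0 worlds.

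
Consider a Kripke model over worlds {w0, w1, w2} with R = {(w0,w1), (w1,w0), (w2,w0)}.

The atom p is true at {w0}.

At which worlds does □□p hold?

{w0}

w0: successors {w1}; □p there: w1:T. ✓
w1: successors {w0}; □p there: w0:F. ✗
w2: successors {w0}; □p there: w0:F. ✗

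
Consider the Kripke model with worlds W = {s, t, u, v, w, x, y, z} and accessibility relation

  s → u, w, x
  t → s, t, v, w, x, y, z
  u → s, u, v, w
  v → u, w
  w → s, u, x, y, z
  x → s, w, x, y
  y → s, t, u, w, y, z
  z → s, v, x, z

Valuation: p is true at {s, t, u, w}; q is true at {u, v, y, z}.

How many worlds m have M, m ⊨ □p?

s: successors {u, w, x}; p there: u:T, w:T, x:F. ✗
t: successors {s, t, v, w, x, y, z}; p there: s:T, t:T, v:F, w:T, x:F, y:F, z:F. ✗
u: successors {s, u, v, w}; p there: s:T, u:T, v:F, w:T. ✗
v: successors {u, w}; p there: u:T, w:T. ✓
w: successors {s, u, x, y, z}; p there: s:T, u:T, x:F, y:F, z:F. ✗
x: successors {s, w, x, y}; p there: s:T, w:T, x:F, y:F. ✗
y: successors {s, t, u, w, y, z}; p there: s:T, t:T, u:T, w:T, y:F, z:F. ✗
z: successors {s, v, x, z}; p there: s:T, v:F, x:F, z:F. ✗
Satisfying worlds: {v}.

1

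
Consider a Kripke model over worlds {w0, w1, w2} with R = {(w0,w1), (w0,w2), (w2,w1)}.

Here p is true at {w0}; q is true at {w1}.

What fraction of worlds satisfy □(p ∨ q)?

2/3

w0: successors {w1, w2}; p ∨ q there: w1:T, w2:F. ✗
w1: no successors, so □(p ∨ q) holds vacuously. ✓
w2: successors {w1}; p ∨ q there: w1:T. ✓
That's 2 of 3 worlds, so 2/3.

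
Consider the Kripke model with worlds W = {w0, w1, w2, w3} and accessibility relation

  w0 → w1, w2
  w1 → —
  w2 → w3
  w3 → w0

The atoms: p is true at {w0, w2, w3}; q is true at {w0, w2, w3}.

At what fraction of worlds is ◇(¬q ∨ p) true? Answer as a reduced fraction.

3/4

w0: successors {w1, w2}; ¬q ∨ p there: w1:T, w2:T. ✓
w1: no successors, so ◇(¬q ∨ p) fails. ✗
w2: successors {w3}; ¬q ∨ p there: w3:T. ✓
w3: successors {w0}; ¬q ∨ p there: w0:T. ✓
That's 3 of 4 worlds, so 3/4.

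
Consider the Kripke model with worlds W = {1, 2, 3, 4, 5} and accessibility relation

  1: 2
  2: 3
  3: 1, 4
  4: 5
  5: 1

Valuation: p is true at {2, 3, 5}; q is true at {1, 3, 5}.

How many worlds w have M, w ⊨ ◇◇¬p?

2

1: successors {2}; ◇¬p there: 2:F. ✗
2: successors {3}; ◇¬p there: 3:T. ✓
3: successors {1, 4}; ◇¬p there: 1:F, 4:F. ✗
4: successors {5}; ◇¬p there: 5:T. ✓
5: successors {1}; ◇¬p there: 1:F. ✗
Satisfying worlds: {2, 4}.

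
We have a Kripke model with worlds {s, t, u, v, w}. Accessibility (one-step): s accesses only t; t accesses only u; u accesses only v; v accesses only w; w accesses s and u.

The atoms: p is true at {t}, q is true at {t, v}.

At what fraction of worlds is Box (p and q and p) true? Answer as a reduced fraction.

s: successors {t}; p and q and p there: t:T. ✓
t: successors {u}; p and q and p there: u:F. ✗
u: successors {v}; p and q and p there: v:F. ✗
v: successors {w}; p and q and p there: w:F. ✗
w: successors {s, u}; p and q and p there: s:F, u:F. ✗
That's 1 of 5 worlds, so 1/5.

1/5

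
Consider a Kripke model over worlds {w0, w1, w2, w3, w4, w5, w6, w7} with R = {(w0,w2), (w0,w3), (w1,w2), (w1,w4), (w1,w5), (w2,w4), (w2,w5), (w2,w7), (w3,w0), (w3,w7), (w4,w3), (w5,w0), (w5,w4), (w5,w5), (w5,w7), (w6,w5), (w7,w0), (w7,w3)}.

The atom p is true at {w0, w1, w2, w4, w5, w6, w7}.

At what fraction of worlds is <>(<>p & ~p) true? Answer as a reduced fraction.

3/8

w0: successors {w2, w3}; <>p & ~p there: w2:F, w3:T. ✓
w1: successors {w2, w4, w5}; <>p & ~p there: w2:F, w4:F, w5:F. ✗
w2: successors {w4, w5, w7}; <>p & ~p there: w4:F, w5:F, w7:F. ✗
w3: successors {w0, w7}; <>p & ~p there: w0:F, w7:F. ✗
w4: successors {w3}; <>p & ~p there: w3:T. ✓
w5: successors {w0, w4, w5, w7}; <>p & ~p there: w0:F, w4:F, w5:F, w7:F. ✗
w6: successors {w5}; <>p & ~p there: w5:F. ✗
w7: successors {w0, w3}; <>p & ~p there: w0:F, w3:T. ✓
That's 3 of 8 worlds, so 3/8.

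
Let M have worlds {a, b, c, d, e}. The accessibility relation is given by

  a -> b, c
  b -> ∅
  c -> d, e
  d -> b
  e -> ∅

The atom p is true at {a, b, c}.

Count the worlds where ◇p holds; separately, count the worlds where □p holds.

For ◇p:
a: successors {b, c}; p there: b:T, c:T. ✓
b: no successors, so ◇p fails. ✗
c: successors {d, e}; p there: d:F, e:F. ✗
d: successors {b}; p there: b:T. ✓
e: no successors, so ◇p fails. ✗
— 2 worlds.
For □p:
a: successors {b, c}; p there: b:T, c:T. ✓
b: no successors, so □p holds vacuously. ✓
c: successors {d, e}; p there: d:F, e:F. ✗
d: successors {b}; p there: b:T. ✓
e: no successors, so □p holds vacuously. ✓
— 4 worlds.

2 and 4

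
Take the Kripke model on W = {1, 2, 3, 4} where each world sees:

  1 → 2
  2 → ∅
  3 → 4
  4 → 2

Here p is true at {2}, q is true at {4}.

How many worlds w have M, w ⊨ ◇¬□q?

1: successors {2}; ¬□q there: 2:F. ✗
2: no successors, so ◇¬□q fails. ✗
3: successors {4}; ¬□q there: 4:T. ✓
4: successors {2}; ¬□q there: 2:F. ✗
Satisfying worlds: {3}.

1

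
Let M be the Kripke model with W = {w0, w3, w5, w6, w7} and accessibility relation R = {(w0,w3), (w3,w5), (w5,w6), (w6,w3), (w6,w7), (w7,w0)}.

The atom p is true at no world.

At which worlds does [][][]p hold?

∅

w0: successors {w3}; [][]p there: w3:F. ✗
w3: successors {w5}; [][]p there: w5:F. ✗
w5: successors {w6}; [][]p there: w6:F. ✗
w6: successors {w3, w7}; [][]p there: w3:F, w7:F. ✗
w7: successors {w0}; [][]p there: w0:F. ✗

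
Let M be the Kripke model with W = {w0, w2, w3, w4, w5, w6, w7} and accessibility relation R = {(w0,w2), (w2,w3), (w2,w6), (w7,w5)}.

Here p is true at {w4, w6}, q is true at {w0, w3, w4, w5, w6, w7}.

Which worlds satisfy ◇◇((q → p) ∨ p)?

w0: successors {w2}; ◇((q → p) ∨ p) there: w2:T. ✓
w2: successors {w3, w6}; ◇((q → p) ∨ p) there: w3:F, w6:F. ✗
w3: no successors, so ◇◇((q → p) ∨ p) fails. ✗
w4: no successors, so ◇◇((q → p) ∨ p) fails. ✗
w5: no successors, so ◇◇((q → p) ∨ p) fails. ✗
w6: no successors, so ◇◇((q → p) ∨ p) fails. ✗
w7: successors {w5}; ◇((q → p) ∨ p) there: w5:F. ✗

{w0}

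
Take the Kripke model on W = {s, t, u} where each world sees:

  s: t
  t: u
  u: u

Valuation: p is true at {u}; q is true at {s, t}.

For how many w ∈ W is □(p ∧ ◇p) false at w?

s: successors {t}; p ∧ ◇p there: t:F. ✗
t: successors {u}; p ∧ ◇p there: u:T. ✓
u: successors {u}; p ∧ ◇p there: u:T. ✓
Satisfying worlds: {t, u}.
So □(p ∧ ◇p) fails at the other 1 world.

1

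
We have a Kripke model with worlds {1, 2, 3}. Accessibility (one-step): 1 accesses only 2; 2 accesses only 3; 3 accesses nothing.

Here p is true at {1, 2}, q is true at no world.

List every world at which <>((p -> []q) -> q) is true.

1: successors {2}; (p -> []q) -> q there: 2:T. ✓
2: successors {3}; (p -> []q) -> q there: 3:F. ✗
3: no successors, so <>((p -> []q) -> q) fails. ✗

{1}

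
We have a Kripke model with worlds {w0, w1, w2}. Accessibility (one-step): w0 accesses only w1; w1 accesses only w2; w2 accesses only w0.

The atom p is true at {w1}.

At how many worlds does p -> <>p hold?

2

w0: p is F, <>p is T. ✓
w1: p is T, <>p is F. ✗
w2: p is F, <>p is F. ✓
Satisfying worlds: {w0, w2}.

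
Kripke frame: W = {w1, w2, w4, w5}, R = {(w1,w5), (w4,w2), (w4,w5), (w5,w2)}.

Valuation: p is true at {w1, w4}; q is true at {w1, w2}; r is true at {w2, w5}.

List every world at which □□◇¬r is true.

w1: successors {w5}; □◇¬r there: w5:F. ✗
w2: no successors, so □□◇¬r holds vacuously. ✓
w4: successors {w2, w5}; □◇¬r there: w2:T, w5:F. ✗
w5: successors {w2}; □◇¬r there: w2:T. ✓

{w2, w5}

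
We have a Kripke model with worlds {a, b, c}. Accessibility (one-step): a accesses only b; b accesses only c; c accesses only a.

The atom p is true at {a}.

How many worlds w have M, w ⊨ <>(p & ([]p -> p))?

a: successors {b}; p & ([]p -> p) there: b:F. ✗
b: successors {c}; p & ([]p -> p) there: c:F. ✗
c: successors {a}; p & ([]p -> p) there: a:T. ✓
Satisfying worlds: {c}.

1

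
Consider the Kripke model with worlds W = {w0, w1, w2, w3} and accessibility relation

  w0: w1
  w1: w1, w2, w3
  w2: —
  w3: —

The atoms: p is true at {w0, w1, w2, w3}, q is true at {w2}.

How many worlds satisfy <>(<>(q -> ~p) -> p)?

2

w0: successors {w1}; <>(q -> ~p) -> p there: w1:T. ✓
w1: successors {w1, w2, w3}; <>(q -> ~p) -> p there: w1:T, w2:T, w3:T. ✓
w2: no successors, so <>(<>(q -> ~p) -> p) fails. ✗
w3: no successors, so <>(<>(q -> ~p) -> p) fails. ✗
Satisfying worlds: {w0, w1}.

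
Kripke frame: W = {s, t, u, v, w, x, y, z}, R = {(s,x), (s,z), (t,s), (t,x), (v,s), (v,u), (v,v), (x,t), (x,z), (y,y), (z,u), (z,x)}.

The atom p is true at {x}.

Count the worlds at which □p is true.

s: successors {x, z}; p there: x:T, z:F. ✗
t: successors {s, x}; p there: s:F, x:T. ✗
u: no successors, so □p holds vacuously. ✓
v: successors {s, u, v}; p there: s:F, u:F, v:F. ✗
w: no successors, so □p holds vacuously. ✓
x: successors {t, z}; p there: t:F, z:F. ✗
y: successors {y}; p there: y:F. ✗
z: successors {u, x}; p there: u:F, x:T. ✗
Satisfying worlds: {u, w}.

2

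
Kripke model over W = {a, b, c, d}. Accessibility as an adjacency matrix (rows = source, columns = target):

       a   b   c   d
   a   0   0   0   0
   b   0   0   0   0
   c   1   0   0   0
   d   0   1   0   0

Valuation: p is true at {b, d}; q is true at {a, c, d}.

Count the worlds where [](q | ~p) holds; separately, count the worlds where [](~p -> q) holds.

For [](q | ~p):
a: no successors, so [](q | ~p) holds vacuously. ✓
b: no successors, so [](q | ~p) holds vacuously. ✓
c: successors {a}; q | ~p there: a:T. ✓
d: successors {b}; q | ~p there: b:F. ✗
— 3 worlds.
For [](~p -> q):
a: no successors, so [](~p -> q) holds vacuously. ✓
b: no successors, so [](~p -> q) holds vacuously. ✓
c: successors {a}; ~p -> q there: a:T. ✓
d: successors {b}; ~p -> q there: b:T. ✓
— 4 worlds.

3 and 4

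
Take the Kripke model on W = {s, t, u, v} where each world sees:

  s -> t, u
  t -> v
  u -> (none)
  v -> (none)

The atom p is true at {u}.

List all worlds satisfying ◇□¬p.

s: successors {t, u}; □¬p there: t:T, u:T. ✓
t: successors {v}; □¬p there: v:T. ✓
u: no successors, so ◇□¬p fails. ✗
v: no successors, so ◇□¬p fails. ✗

{s, t}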